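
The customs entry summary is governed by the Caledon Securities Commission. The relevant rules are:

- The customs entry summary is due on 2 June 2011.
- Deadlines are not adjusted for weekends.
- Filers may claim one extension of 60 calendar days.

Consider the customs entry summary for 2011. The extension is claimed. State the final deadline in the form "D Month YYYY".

1 August 2011

The statutory due date is 2 June 2011.
2 June 2011 is a Thursday; no weekend or holiday adjustment applies.
Applying the 60-calendar-day extension: 2 June 2011 + 60 days = 1 August 2011.
No adjustment is made for weekends or holidays, so 1 August 2011 stands.
So the filing is due 1 August 2011.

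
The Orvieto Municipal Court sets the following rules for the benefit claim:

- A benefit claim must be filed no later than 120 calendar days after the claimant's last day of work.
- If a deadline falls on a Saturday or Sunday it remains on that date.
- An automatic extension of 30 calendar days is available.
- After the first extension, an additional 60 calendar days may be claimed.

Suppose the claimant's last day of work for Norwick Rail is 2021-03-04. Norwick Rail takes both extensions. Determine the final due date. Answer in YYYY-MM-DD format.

2021-09-30

120 calendar days after 2021-03-04 is 2021-07-02.
2021-07-02 is a Friday; no weekend or holiday adjustment applies.
Add the 30 calendar-day extension to 2021-07-02: 2021-08-01.
2021-08-01 is a Sunday; no weekend or holiday adjustment applies.
The 60-calendar-day extension moves the deadline from 2021-08-01 to 2021-09-30.
2021-09-30 falls on a Thursday. The rules make no weekend/holiday allowance, so it remains 2021-09-30.
Deadline: 2021-09-30.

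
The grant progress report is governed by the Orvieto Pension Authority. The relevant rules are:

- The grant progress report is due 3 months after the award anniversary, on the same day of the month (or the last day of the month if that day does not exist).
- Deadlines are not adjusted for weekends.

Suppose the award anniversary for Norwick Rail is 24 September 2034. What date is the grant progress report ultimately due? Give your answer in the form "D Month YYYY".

Moving 3 months forward from 24 September 2034 on the corresponding day gives 24 December 2034.
24 December 2034 is a Sunday; no weekend or holiday adjustment applies.
The final due date is 24 December 2034.

24 December 2034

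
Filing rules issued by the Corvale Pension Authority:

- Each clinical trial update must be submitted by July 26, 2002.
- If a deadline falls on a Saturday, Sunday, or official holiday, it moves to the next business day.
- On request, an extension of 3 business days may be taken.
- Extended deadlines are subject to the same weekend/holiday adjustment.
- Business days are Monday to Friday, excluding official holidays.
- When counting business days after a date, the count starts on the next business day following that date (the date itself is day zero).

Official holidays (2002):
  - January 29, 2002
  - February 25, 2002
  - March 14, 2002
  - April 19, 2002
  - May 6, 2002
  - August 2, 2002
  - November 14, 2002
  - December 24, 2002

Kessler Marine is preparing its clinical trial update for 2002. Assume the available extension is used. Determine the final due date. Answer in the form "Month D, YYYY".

The statutory due date is July 26, 2002.
July 26, 2002 is a Friday and not a listed holiday, so it stands.
The 3-business-day extension runs from July 26, 2002 to July 31, 2002.
July 31, 2002 falls on a Wednesday, which is a business day, so no adjustment is needed.
The final due date is July 31, 2002.

July 31, 2002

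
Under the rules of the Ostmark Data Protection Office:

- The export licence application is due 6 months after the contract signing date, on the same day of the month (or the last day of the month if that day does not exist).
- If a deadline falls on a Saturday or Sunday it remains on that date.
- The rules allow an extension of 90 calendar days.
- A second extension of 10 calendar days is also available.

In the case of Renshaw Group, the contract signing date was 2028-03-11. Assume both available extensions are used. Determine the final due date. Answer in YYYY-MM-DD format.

6 months after 2028-03-11, on the same day of the month, is 2028-09-11.
No adjustment is made for weekends or holidays, so 2028-09-11 stands.
Add the 90 calendar-day extension to 2028-09-11: 2028-12-10.
No adjustment is made for weekends or holidays, so 2028-12-10 stands.
With the 10-day extension, 2028-12-10 becomes 2028-12-20.
No adjustment is made for weekends or holidays, so 2028-12-20 stands.
So the filing is due 2028-12-20.

2028-12-20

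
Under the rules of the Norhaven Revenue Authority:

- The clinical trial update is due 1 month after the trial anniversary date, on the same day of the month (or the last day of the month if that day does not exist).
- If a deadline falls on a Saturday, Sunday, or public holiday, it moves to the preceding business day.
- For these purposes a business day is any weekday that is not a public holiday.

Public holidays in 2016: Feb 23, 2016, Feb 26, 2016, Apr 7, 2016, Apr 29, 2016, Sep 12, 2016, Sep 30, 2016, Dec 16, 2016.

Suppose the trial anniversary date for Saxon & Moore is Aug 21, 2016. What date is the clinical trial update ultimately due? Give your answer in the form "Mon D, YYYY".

Moving 1 month forward from Aug 21, 2016 on the corresponding day gives Sep 21, 2016.
Since Sep 21, 2016 is a Wednesday and not a holiday, the date is unchanged.
So the filing is due Sep 21, 2016.

Sep 21, 2016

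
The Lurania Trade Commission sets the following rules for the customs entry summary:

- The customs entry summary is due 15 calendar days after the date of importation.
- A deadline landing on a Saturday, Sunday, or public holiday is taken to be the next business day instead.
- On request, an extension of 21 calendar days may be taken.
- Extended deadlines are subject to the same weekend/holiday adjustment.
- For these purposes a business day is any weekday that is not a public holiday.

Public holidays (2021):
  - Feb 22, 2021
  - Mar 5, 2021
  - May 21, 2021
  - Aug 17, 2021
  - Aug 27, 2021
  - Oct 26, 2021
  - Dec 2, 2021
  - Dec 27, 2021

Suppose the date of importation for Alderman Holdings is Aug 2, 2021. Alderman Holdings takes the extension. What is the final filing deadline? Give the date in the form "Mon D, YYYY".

Sep 8, 2021

Trigger date Aug 2, 2021 + 15 calendar days = Aug 17, 2021.
Because Aug 17, 2021 is a listed holiday, the deadline becomes Aug 18, 2021 (Wednesday).
With the 21-day extension, Aug 18, 2021 becomes Sep 8, 2021.
Since Sep 8, 2021 is a Wednesday and not a holiday, the date is unchanged.
Final deadline: Sep 8, 2021.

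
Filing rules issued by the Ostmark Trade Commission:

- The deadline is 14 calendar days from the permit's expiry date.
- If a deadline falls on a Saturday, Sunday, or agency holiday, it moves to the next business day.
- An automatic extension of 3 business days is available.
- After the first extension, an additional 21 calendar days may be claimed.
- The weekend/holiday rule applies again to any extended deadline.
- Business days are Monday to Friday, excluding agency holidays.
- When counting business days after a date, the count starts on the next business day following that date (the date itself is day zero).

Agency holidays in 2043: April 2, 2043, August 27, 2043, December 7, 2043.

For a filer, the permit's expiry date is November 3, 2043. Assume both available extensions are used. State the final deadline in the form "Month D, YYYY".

Trigger date November 3, 2043 + 14 calendar days = November 17, 2043.
November 17, 2043 (Tuesday) is already a business day.
Counting 3 further business days from November 17, 2043 reaches November 20, 2043.
November 20, 2043 falls on a Friday, which is a business day, so no adjustment is needed.
Applying the 21-calendar-day extension: November 20, 2043 + 21 days = December 11, 2043.
December 11, 2043 is a Friday and not a listed holiday, so it stands.
So the filing is due December 11, 2043.

December 11, 2043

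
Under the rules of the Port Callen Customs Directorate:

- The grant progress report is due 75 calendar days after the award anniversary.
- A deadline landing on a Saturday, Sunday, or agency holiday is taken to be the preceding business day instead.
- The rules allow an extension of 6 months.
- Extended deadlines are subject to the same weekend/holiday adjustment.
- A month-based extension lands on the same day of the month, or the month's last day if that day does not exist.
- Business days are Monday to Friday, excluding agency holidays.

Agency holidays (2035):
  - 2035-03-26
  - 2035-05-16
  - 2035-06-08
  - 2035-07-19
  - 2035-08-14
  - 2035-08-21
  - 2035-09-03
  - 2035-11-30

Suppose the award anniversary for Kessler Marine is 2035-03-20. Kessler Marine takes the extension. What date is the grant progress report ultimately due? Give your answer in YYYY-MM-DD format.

From 2035-03-20, 75 calendar days later is 2035-06-03.
2035-06-03 falls on a Sunday. Rolling to the preceding business day gives 2035-06-01, a Friday.
Add 6 months to 2035-06-01: 2035-12-01.
2035-12-01 is a Saturday, so it moves to the preceding business day, 2035-11-29 (Thursday).
Deadline: 2035-11-29.

2035-11-29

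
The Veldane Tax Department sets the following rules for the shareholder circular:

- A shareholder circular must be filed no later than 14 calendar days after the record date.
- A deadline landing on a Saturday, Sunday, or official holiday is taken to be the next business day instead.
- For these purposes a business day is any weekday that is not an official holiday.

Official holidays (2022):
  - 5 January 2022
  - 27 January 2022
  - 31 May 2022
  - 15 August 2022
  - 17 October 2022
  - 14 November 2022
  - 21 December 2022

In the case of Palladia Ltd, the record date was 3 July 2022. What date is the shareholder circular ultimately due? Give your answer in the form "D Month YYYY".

14 calendar days after 3 July 2022 is 17 July 2022.
17 July 2022 is a Sunday, so it moves to the next business day, 18 July 2022 (Monday).
So the filing is due 18 July 2022.

18 July 2022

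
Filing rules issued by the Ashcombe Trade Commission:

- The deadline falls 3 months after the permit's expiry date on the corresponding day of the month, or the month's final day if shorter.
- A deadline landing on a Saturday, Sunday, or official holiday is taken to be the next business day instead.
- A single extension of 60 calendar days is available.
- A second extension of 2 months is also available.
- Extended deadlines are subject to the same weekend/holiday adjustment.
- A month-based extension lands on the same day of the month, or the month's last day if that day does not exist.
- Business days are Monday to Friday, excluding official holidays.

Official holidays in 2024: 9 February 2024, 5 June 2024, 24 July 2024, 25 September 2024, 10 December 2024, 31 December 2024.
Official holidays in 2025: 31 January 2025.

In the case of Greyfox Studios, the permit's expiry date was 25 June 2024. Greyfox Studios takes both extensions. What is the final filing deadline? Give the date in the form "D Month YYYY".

27 January 2025

Moving 3 months forward from 25 June 2024 on the corresponding day gives 25 September 2024.
25 September 2024 is a listed holiday, so it moves to the next business day, 26 September 2024 (Thursday).
The 60-calendar-day extension moves the deadline from 26 September 2024 to 25 November 2024.
25 November 2024 (Monday) is already a business day.
Applying the 2 months extension: 2 months after 25 November 2024 is 25 January 2025.
25 January 2025 is a Saturday; the next business day is 27 January 2025 (Monday).
So the filing is due 27 January 2025.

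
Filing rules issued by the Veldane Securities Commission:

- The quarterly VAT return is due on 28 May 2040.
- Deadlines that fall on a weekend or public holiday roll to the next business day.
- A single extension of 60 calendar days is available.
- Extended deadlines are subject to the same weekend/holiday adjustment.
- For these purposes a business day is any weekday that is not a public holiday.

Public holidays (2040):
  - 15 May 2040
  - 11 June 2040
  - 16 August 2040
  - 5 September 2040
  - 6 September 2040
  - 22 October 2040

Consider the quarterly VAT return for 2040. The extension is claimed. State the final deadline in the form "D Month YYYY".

27 July 2040

The statutory due date is 28 May 2040.
28 May 2040 (Monday) is already a business day.
The 60-calendar-day extension moves the deadline from 28 May 2040 to 27 July 2040.
27 July 2040 (Friday) is already a business day.
Deadline: 27 July 2040.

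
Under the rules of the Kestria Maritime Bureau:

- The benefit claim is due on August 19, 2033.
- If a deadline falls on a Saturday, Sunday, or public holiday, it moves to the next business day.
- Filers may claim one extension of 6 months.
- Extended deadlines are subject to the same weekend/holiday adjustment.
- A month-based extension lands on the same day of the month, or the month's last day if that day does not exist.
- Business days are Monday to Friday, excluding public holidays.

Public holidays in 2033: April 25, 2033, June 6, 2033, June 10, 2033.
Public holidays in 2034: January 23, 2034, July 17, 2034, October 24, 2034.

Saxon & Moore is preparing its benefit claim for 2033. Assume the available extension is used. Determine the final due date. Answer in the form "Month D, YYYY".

February 20, 2034

The statutory due date is August 19, 2033.
August 19, 2033 falls on a Friday, which is a business day, so no adjustment is needed.
Add 6 months to August 19, 2033: February 19, 2034.
February 19, 2034 falls on a Sunday. Rolling to the next business day gives February 20, 2034, a Monday.
Final deadline: February 20, 2034.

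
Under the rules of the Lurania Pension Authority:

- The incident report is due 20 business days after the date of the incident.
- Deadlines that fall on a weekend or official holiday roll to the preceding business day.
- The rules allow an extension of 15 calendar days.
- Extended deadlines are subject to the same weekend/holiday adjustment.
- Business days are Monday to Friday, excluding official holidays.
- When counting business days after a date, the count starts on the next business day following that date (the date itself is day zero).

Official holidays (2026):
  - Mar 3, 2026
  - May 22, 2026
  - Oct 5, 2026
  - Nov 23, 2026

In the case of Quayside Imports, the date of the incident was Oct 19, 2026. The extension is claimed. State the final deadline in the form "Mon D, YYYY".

Dec 1, 2026

Counting 20 business days after Oct 19, 2026 (skipping weekends and listed holidays) reaches Nov 16, 2026.
Since Nov 16, 2026 is a Monday and not a holiday, the date is unchanged.
Add the 15 calendar-day extension to Nov 16, 2026: Dec 1, 2026.
Dec 1, 2026 (Tuesday) is already a business day.
So the filing is due Dec 1, 2026.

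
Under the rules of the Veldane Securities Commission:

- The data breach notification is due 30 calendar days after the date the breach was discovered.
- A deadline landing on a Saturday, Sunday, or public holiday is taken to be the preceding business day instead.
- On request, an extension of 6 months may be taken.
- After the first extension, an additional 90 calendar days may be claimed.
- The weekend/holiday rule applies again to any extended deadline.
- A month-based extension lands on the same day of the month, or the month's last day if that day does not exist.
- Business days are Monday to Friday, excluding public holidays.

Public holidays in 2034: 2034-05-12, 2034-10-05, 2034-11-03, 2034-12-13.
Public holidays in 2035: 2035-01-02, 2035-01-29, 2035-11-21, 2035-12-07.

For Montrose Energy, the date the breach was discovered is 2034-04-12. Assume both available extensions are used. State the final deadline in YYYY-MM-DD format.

30 calendar days after 2034-04-12 is 2034-05-12.
Because 2034-05-12 is a listed holiday, the deadline becomes 2034-05-11 (Thursday).
Add 6 months to 2034-05-11: 2034-11-11.
2034-11-11 is a Saturday; the preceding business day is 2034-11-10 (Friday).
The 90-calendar-day extension moves the deadline from 2034-11-10 to 2035-02-08.
2035-02-08 falls on a Thursday, which is a business day, so no adjustment is needed.
Final deadline: 2035-02-08.

2035-02-08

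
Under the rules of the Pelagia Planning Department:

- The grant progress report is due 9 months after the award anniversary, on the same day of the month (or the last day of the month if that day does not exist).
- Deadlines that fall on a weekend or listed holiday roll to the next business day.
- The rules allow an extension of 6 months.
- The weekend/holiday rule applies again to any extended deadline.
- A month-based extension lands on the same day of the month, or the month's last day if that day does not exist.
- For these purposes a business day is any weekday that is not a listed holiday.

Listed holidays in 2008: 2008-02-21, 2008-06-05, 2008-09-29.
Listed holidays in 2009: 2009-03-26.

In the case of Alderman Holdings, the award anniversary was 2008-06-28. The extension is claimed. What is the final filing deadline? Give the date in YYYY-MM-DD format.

2009-09-30

9 months after 2008-06-28, on the same day of the month, is 2009-03-28.
2009-03-28 is a Saturday, so it moves to the next business day, 2009-03-30 (Monday).
Applying the 6 months extension: 6 months after 2009-03-30 is 2009-09-30.
2009-09-30 is a Wednesday and not a listed holiday, so it stands.
The final due date is 2009-09-30.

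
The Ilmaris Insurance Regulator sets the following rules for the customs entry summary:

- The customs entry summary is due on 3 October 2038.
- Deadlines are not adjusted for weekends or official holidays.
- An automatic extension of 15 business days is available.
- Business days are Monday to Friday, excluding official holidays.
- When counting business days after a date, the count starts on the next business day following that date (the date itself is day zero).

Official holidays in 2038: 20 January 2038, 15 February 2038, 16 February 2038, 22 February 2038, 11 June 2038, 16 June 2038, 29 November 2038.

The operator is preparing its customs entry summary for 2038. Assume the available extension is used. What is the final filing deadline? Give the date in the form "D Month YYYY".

22 October 2038

Start from the fixed due date, 3 October 2038.
No adjustment is made for weekends or holidays, so 3 October 2038 stands.
The 15-business-day extension runs from 3 October 2038 to 22 October 2038.
22 October 2038 falls on a Friday. The rules make no weekend/holiday allowance, so it remains 22 October 2038.
Final deadline: 22 October 2038.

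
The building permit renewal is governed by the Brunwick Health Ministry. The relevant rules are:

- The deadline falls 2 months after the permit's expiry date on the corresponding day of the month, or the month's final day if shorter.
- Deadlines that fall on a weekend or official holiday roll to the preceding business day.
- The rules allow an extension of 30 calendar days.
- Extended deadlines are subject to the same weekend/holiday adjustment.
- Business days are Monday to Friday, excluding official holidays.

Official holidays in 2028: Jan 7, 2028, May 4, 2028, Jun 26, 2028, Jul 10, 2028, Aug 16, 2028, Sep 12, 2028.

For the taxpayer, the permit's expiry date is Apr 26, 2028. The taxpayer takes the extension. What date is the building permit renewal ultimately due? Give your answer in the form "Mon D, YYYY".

2 months after Apr 26, 2028, on the same day of the month, is Jun 26, 2028.
Jun 26, 2028 falls on a listed holiday. Rolling to the preceding business day gives Jun 23, 2028, a Friday.
With the 30-day extension, Jun 23, 2028 becomes Jul 23, 2028.
Jul 23, 2028 falls on a Sunday. Rolling to the preceding business day gives Jul 21, 2028, a Friday.
So the filing is due Jul 21, 2028.

Jul 21, 2028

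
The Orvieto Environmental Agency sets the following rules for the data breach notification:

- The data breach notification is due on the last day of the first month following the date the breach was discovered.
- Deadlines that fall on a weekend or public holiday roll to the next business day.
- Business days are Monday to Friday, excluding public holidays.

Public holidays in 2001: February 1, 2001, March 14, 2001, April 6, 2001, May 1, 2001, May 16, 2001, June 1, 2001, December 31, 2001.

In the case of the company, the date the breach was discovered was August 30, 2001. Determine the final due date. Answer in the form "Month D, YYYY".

October 1, 2001

The first month after August 30, 2001 is September 2001, whose last day is September 30, 2001.
Because September 30, 2001 is a Sunday, the deadline becomes October 1, 2001 (Monday).
Final deadline: October 1, 2001.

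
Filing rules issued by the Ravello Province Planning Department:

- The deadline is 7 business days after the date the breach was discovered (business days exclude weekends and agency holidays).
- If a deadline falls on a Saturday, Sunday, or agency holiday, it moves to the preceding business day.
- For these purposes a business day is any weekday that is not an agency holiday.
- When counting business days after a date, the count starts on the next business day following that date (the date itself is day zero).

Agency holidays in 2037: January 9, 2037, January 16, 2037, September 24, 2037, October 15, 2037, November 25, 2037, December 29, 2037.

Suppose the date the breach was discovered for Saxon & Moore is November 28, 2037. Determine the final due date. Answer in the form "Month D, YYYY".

December 8, 2037

Starting the day after November 28, 2037 and counting 7 business days lands on December 8, 2037.
Since December 8, 2037 is a Tuesday and not a holiday, the date is unchanged.
Deadline: December 8, 2037.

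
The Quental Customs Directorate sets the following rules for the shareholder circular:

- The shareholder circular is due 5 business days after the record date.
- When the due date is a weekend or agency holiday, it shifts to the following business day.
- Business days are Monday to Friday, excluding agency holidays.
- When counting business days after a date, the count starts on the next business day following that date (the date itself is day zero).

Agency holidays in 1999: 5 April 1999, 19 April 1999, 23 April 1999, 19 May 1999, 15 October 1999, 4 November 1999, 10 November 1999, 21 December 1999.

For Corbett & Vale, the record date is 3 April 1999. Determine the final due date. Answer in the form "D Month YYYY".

12 April 1999

5 business days after 3 April 1999, excluding weekends and holidays, is 12 April 1999.
12 April 1999 falls on a Monday, which is a business day, so no adjustment is needed.
Deadline: 12 April 1999.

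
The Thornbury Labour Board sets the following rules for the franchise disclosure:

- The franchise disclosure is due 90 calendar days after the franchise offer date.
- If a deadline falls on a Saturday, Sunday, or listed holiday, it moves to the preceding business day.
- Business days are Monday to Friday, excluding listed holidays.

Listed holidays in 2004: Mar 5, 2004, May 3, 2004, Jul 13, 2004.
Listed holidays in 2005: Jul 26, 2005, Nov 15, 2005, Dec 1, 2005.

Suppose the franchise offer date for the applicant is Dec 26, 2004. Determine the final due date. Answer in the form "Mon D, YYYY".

From Dec 26, 2004, 90 calendar days later is Mar 26, 2005.
Mar 26, 2005 is a Saturday; the preceding business day is Mar 25, 2005 (Friday).
Final deadline: Mar 25, 2005.

Mar 25, 2005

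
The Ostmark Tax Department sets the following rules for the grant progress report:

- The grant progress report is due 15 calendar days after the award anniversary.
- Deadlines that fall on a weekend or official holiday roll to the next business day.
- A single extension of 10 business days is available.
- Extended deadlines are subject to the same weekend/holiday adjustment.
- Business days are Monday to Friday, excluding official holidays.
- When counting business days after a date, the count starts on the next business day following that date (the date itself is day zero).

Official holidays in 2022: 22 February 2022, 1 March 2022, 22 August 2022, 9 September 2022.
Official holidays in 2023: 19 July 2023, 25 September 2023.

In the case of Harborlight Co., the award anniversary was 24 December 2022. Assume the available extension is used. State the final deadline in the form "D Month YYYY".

Trigger date 24 December 2022 + 15 calendar days = 8 January 2023.
8 January 2023 is a Sunday; the next business day is 9 January 2023 (Monday).
Counting 10 further business days from 9 January 2023 reaches 23 January 2023.
23 January 2023 is a Monday and not a listed holiday, so it stands.
The final due date is 23 January 2023.

23 January 2023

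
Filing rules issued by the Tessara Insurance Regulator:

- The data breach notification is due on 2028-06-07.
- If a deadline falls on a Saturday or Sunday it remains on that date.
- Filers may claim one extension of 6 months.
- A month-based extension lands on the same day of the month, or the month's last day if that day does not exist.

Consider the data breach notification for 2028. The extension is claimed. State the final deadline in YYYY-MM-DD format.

The statutory due date is 2028-06-07.
No adjustment is made for weekends or holidays, so 2028-06-07 stands.
Add 6 months to 2028-06-07: 2028-12-07.
2028-12-07 is a Thursday; no weekend or holiday adjustment applies.
The final due date is 2028-12-07.

2028-12-07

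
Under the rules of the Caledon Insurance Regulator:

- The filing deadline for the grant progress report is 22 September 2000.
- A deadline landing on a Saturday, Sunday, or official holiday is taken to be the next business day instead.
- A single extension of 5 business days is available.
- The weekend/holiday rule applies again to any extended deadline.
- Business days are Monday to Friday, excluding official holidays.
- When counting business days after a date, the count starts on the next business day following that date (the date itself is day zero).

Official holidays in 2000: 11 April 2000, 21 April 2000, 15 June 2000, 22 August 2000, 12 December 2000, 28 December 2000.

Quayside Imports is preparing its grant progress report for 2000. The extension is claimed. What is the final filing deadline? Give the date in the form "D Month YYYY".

The stated deadline is 22 September 2000.
22 September 2000 is a Friday and not a listed holiday, so it stands.
The 5-business-day extension runs from 22 September 2000 to 29 September 2000.
29 September 2000 (Friday) is already a business day.
Deadline: 29 September 2000.

29 September 2000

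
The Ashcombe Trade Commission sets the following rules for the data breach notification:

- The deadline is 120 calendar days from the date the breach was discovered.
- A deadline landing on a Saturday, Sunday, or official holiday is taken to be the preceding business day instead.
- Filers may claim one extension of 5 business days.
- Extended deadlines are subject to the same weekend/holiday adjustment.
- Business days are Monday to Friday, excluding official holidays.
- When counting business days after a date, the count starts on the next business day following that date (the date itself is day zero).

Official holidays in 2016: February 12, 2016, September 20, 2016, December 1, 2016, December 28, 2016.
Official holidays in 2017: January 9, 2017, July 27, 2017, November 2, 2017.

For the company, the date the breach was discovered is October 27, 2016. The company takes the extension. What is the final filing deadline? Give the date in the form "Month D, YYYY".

March 3, 2017

From October 27, 2016, 120 calendar days later is February 24, 2017.
February 24, 2017 is a Friday and not a listed holiday, so it stands.
Counting 5 further business days from February 24, 2017 reaches March 3, 2017.
March 3, 2017 (Friday) is already a business day.
Deadline: March 3, 2017.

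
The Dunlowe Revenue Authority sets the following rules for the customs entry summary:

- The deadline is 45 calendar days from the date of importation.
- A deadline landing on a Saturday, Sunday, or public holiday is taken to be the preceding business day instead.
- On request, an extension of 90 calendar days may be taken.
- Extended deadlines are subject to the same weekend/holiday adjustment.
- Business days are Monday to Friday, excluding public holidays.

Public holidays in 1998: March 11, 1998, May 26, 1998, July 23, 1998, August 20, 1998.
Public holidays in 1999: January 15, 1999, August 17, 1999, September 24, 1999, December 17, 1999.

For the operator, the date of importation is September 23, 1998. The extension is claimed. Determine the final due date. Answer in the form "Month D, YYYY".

45 calendar days after September 23, 1998 is November 7, 1998.
November 7, 1998 is a Saturday, so it moves to the preceding business day, November 6, 1998 (Friday).
With the 90-day extension, November 6, 1998 becomes February 4, 1999.
February 4, 1999 falls on a Thursday, which is a business day, so no adjustment is needed.
Deadline: February 4, 1999.

February 4, 1999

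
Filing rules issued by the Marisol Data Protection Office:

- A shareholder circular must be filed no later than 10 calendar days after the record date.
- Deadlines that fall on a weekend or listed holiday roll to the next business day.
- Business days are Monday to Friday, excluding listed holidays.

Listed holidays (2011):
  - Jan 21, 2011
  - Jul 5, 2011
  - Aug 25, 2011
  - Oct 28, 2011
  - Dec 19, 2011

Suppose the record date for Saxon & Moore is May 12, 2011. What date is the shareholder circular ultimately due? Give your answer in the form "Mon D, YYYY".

10 calendar days after May 12, 2011 is May 22, 2011.
May 22, 2011 is a Sunday, so it moves to the next business day, May 23, 2011 (Monday).
So the filing is due May 23, 2011.

May 23, 2011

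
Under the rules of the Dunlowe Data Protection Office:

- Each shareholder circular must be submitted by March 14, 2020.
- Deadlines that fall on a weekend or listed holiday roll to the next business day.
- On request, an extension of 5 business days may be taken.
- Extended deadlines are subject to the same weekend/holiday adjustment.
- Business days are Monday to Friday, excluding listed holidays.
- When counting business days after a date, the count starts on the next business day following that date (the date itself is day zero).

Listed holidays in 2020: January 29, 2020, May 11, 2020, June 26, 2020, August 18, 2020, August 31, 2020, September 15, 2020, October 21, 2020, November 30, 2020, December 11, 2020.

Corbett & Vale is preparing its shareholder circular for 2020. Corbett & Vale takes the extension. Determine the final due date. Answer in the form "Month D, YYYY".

March 23, 2020

The stated deadline is March 14, 2020.
Because March 14, 2020 is a Saturday, the deadline becomes March 16, 2020 (Monday).
Applying the 5-business-day extension: 5 business days after March 16, 2020 is March 23, 2020.
March 23, 2020 (Monday) is already a business day.
The final due date is March 23, 2020.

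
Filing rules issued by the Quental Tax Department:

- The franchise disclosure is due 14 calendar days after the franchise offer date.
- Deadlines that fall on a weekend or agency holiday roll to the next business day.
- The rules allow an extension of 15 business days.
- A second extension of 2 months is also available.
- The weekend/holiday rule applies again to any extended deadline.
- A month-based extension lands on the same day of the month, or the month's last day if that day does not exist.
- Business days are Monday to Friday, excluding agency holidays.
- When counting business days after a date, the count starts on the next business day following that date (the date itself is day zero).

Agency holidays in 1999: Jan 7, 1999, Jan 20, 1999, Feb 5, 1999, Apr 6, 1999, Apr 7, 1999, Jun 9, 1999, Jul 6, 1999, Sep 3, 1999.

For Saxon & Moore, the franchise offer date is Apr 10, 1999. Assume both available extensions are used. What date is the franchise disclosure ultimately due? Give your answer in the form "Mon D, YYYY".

14 calendar days after Apr 10, 1999 is Apr 24, 1999.
Apr 24, 1999 is a Saturday; the next business day is Apr 26, 1999 (Monday).
The 15-business-day extension runs from Apr 26, 1999 to May 17, 1999.
Since May 17, 1999 is a Monday and not a holiday, the date is unchanged.
The 2 months extension carries May 17, 1999 to Jul 17, 1999.
Jul 17, 1999 is a Saturday; the next business day is Jul 19, 1999 (Monday).
Deadline: Jul 19, 1999.

Jul 19, 1999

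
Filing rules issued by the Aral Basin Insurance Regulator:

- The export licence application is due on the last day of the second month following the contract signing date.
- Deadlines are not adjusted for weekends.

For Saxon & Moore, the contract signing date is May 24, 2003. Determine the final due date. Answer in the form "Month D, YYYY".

July 31, 2003

2 months after May 24, 2003 is July 2003; that month ends on July 31, 2003.
July 31, 2003 is a Thursday; no weekend or holiday adjustment applies.
Deadline: July 31, 2003.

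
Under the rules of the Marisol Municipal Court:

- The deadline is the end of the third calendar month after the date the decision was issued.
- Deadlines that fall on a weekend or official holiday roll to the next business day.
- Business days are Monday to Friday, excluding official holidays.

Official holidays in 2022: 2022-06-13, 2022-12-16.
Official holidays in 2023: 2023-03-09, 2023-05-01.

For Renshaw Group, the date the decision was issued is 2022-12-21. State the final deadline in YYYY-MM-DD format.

The third month after 2022-12-21 is March 2023, whose last day is 2023-03-31.
Since 2023-03-31 is a Friday and not a holiday, the date is unchanged.
So the filing is due 2023-03-31.

2023-03-31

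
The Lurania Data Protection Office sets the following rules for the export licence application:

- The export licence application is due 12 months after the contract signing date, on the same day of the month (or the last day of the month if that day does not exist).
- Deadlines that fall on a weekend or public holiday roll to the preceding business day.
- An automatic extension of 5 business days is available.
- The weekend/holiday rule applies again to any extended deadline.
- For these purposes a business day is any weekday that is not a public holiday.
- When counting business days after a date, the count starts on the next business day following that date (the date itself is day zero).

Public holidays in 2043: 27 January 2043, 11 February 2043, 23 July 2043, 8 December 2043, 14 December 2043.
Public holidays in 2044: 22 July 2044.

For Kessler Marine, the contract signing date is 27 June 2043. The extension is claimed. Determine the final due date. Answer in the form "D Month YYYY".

4 July 2044

Moving 12 months forward from 27 June 2043 on the corresponding day gives 27 June 2044.
27 June 2044 falls on a Monday, which is a business day, so no adjustment is needed.
Applying the 5-business-day extension: 5 business days after 27 June 2044 is 4 July 2044.
4 July 2044 (Monday) is already a business day.
So the filing is due 4 July 2044.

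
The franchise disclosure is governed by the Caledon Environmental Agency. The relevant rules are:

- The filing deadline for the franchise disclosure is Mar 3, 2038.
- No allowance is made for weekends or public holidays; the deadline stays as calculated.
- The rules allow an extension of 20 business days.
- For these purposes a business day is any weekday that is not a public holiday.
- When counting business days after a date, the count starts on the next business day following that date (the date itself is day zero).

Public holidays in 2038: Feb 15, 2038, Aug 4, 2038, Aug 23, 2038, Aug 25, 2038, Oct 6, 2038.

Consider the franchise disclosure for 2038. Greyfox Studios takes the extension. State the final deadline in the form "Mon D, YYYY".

The stated deadline is Mar 3, 2038.
Mar 3, 2038 is a Wednesday; no weekend or holiday adjustment applies.
Applying the 20-business-day extension: 20 business days after Mar 3, 2038 is Mar 31, 2038.
Mar 31, 2038 is a Wednesday; no weekend or holiday adjustment applies.
Deadline: Mar 31, 2038.

Mar 31, 2038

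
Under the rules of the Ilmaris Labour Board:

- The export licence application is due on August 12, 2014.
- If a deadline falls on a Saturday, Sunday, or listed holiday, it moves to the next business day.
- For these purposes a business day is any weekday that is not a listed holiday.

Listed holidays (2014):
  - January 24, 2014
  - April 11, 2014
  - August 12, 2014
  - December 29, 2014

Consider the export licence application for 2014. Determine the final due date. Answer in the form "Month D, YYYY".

Start from the fixed due date, August 12, 2014.
August 12, 2014 is a listed holiday; the next business day is August 13, 2014 (Wednesday).
The final due date is August 13, 2014.

August 13, 2014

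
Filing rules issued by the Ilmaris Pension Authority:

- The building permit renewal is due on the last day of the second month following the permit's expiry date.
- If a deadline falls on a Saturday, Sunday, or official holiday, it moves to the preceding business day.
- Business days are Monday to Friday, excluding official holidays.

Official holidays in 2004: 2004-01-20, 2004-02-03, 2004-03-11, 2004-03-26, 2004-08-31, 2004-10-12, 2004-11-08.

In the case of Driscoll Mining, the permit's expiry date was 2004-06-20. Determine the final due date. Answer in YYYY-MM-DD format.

2004-08-30

The second month after 2004-06-20 is August 2004, whose last day is 2004-08-31.
2004-08-31 falls on a listed holiday. Rolling to the preceding business day gives 2004-08-30, a Monday.
The final due date is 2004-08-30.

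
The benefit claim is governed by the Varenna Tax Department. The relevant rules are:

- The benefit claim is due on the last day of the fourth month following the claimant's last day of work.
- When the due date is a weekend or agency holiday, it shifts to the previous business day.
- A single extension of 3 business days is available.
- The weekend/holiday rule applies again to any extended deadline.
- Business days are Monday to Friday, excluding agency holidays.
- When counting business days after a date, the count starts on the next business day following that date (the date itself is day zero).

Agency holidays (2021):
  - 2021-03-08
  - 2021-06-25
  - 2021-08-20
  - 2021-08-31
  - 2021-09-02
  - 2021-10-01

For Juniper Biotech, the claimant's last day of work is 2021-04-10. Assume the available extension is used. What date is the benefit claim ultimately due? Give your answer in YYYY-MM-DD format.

The fourth month after 2021-04-10 is August 2021, whose last day is 2021-08-31.
2021-08-31 is a listed holiday; the preceding business day is 2021-08-30 (Monday).
Counting 3 further business days from 2021-08-30 reaches 2021-09-06.
Since 2021-09-06 is a Monday and not a holiday, the date is unchanged.
Deadline: 2021-09-06.

2021-09-06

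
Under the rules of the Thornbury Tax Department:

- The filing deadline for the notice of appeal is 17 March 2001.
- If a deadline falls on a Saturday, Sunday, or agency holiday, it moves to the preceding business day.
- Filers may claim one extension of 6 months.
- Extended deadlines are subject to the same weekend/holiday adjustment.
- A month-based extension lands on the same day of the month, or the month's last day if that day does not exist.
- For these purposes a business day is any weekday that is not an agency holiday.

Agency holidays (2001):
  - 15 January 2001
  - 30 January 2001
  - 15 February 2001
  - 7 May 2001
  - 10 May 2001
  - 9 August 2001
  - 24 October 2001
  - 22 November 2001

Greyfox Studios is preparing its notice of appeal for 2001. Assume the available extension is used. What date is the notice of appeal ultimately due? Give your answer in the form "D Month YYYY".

14 September 2001

Start from the fixed due date, 17 March 2001.
17 March 2001 is a Saturday, so it moves to the preceding business day, 16 March 2001 (Friday).
Add 6 months to 16 March 2001: 16 September 2001.
16 September 2001 is a Sunday, so it moves to the preceding business day, 14 September 2001 (Friday).
So the filing is due 14 September 2001.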